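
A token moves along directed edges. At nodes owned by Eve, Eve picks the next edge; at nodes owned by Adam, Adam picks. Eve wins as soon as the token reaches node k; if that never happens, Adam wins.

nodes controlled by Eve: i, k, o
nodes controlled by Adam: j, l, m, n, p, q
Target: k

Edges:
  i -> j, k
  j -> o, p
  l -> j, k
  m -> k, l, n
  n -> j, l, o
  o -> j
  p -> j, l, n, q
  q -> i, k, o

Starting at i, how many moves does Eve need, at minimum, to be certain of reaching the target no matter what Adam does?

1

A0 = {k}
A1: add {i} — i (Eve) has i→k.
A2 = A1; e.g. j (Adam) can still go to o. Fixed point.
i enters the attractor at level 1, so Eve can force the target in 1 move from there.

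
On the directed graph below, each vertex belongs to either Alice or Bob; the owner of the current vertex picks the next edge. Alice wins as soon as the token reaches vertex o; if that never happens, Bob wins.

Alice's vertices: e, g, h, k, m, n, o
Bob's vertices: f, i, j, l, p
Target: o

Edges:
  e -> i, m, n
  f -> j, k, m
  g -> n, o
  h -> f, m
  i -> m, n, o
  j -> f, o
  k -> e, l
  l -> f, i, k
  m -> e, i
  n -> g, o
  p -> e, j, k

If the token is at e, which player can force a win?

Alice

A0 = {o}
A1: add {g, n} — g (Alice) has g→o; n (Alice) has n→o.
A2: add {e} — e (Alice) has e→n.
e ∈ A2, so Alice can force the target.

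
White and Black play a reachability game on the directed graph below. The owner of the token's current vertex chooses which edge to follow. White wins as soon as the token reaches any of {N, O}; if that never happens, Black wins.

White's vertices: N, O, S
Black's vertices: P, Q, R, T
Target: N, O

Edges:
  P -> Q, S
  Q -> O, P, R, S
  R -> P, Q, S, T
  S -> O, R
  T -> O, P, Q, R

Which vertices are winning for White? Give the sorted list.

A0 = {N, O}
A1: add {S} — S (White) has S→O.
A2 = A1; e.g. P (Black) can still go to Q. Fixed point.
White's winning region = {N, O, S}.

N, O, S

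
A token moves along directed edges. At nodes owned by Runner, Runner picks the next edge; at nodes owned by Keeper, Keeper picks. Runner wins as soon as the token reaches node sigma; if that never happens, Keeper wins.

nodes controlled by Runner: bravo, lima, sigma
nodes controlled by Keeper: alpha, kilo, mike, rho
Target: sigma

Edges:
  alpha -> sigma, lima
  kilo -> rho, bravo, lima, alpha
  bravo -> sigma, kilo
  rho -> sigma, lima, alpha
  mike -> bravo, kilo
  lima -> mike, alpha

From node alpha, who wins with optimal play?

A0 = {sigma}
A1: add {bravo} — bravo (Runner) has bravo→sigma.
A2 = A1; e.g. rho (Keeper) can still go to lima. Fixed point.
alpha never enters the attractor, so Keeper can avoid the target forever.

Keeper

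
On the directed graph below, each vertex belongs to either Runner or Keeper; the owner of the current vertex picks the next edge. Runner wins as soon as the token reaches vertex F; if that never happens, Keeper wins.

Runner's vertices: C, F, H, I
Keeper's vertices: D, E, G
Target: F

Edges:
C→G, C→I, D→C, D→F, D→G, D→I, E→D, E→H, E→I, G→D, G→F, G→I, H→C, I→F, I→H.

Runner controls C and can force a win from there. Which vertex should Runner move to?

I

A0 = {F}
A1: add {I} — I (Runner) has I→F.
A2: add {C} — C (Runner) has C→I.
A3: add {H} — H (Runner) has H→C.
A4 = A3; e.g. D (Keeper) can still go to G. Fixed point.
From C, successor I is in the attractor (rank 1); the other successor G is not.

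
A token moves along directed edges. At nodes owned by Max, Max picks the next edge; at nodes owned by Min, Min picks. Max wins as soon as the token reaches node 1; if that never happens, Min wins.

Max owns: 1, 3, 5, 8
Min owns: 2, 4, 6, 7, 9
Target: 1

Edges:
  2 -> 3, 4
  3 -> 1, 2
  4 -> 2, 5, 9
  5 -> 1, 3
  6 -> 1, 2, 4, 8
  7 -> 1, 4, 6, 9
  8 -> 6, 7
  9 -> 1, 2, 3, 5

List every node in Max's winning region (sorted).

A0 = {1}
A1: add {3, 5} — 3 (Max) has 3→1; 5 (Max) has 5→1.
A2 = A1; e.g. 2 (Min) can still go to 4. Fixed point.
Max's winning region = {1, 3, 5}.

1, 3, 5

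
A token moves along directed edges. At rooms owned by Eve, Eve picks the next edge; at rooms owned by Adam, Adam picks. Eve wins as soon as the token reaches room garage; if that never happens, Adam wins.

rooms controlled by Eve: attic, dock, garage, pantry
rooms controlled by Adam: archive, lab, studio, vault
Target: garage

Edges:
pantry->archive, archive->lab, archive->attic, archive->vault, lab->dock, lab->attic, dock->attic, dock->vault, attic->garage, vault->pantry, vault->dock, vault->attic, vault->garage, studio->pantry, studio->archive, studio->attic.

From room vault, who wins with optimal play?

Adam

A0 = {garage}
A1: add {attic} — attic (Eve) has attic→garage.
A2: add {dock} — dock (Eve) has dock→attic.
A3: add {lab} — lab (Adam): all of {dock, attic} already in.
A4 = A3; e.g. pantry (Eve) has no edge into A3. Fixed point.
vault never enters the attractor, so Adam can avoid the target forever.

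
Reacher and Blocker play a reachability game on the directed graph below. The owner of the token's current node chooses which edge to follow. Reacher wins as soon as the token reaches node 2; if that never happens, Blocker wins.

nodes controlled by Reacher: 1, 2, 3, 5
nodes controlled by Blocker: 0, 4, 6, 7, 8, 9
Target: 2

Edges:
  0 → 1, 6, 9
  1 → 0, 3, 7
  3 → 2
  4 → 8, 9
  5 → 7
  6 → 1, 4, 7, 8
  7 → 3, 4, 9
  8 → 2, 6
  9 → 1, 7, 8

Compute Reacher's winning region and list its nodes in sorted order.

1, 2, 3

A0 = {2}
A1: add {3} — 3 (Reacher) has 3→2.
A2: add {1} — 1 (Reacher) has 1→3.
A3 = A2; e.g. 0 (Blocker) can still go to 6. Fixed point.
Reacher's winning region = {1, 2, 3}.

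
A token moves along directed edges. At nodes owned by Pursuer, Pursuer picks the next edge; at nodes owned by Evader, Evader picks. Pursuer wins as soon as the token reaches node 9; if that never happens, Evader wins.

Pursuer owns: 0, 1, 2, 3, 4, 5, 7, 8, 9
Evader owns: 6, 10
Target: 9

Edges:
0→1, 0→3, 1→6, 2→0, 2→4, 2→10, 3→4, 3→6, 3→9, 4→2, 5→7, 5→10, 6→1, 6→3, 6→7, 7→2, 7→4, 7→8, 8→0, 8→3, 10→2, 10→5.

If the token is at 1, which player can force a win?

Evader

A0 = {9}
A1: add {3} — 3 (Pursuer) has 3→9.
A2: add {0, 8} — 0 (Pursuer) has 0→3; 8 (Pursuer) has 8→3.
A3: add {2, 7} — 2 (Pursuer) has 2→0; 7 (Pursuer) has 7→8.
A4: add {4, 5} — 4 (Pursuer) has 4→2; 5 (Pursuer) has 5→7.
A5: add {10} — 10 (Evader): all of {2, 5} already in.
A6 = A5; e.g. 1 (Pursuer) has no edge into A5. Fixed point.
1 never enters the attractor, so Evader can avoid the target forever.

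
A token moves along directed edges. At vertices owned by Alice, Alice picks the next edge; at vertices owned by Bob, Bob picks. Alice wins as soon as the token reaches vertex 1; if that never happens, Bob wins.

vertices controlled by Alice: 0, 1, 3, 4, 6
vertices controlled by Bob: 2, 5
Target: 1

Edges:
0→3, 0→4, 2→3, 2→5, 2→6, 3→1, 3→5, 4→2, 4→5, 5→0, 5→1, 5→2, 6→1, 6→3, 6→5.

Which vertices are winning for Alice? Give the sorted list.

A0 = {1}
A1: add {3, 6} — 3 (Alice) has 3→1; 6 (Alice) has 6→1.
A2: add {0} — 0 (Alice) has 0→3.
A3 = A2; e.g. 2 (Bob) can still go to 5. Fixed point.
Alice's winning region = {0, 1, 3, 6}.

0, 1, 3, 6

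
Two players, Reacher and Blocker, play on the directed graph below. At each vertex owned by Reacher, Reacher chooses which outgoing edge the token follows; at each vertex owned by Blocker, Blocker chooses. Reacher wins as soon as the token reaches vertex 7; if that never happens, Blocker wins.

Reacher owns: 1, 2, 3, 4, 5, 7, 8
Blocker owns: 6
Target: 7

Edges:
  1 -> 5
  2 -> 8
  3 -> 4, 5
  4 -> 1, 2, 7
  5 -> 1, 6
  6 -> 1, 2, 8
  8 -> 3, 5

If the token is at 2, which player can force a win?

A0 = {7}
A1: add {4} — 4 (Reacher) has 4→7.
A2: add {3} — 3 (Reacher) has 3→4.
A3: add {8} — 8 (Reacher) has 8→3.
A4: add {2} — 2 (Reacher) has 2→8.
A5 = A4; e.g. 1 (Reacher) has no edge into A4. Fixed point.
2 ∈ A4, so Reacher can force the target.

Reacher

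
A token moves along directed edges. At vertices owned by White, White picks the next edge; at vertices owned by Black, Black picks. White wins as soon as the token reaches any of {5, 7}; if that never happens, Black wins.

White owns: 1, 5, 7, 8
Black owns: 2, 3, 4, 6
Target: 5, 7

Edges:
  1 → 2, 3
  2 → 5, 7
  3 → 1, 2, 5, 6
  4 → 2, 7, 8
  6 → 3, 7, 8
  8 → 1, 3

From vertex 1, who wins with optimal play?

A0 = {5, 7}
A1: add {2} — 2 (Black): all of {5, 7} already in.
A2: add {1} — 1 (White) has 1→2.
1 ∈ A2, so White can force the target.

White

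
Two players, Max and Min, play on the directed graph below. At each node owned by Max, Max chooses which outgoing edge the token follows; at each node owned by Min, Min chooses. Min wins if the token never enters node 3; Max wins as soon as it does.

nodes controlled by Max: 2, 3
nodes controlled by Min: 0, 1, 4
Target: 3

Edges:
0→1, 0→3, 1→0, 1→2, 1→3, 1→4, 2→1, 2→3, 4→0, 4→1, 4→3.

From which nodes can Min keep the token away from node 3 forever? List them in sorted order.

0, 1, 4

A0 = {3}
A1: add {2} — 2 (Max) has 2→3.
A2 = A1; e.g. 0 (Min) can still go to 1. Fixed point.
Max's attractor = {2, 3}; Min avoids the target exactly from the complement.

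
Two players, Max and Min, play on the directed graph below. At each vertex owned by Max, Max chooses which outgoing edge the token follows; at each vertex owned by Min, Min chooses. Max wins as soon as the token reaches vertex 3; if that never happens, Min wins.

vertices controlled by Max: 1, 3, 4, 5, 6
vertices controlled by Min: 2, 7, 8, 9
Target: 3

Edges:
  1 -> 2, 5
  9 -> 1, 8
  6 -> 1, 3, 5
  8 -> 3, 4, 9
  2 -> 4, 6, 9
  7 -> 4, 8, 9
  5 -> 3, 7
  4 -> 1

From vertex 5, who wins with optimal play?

A0 = {3}
A1: add {5, 6} — 5 (Max) has 5→3; 6 (Max) has 6→3.
5 ∈ A1, so Max can force the target.

Max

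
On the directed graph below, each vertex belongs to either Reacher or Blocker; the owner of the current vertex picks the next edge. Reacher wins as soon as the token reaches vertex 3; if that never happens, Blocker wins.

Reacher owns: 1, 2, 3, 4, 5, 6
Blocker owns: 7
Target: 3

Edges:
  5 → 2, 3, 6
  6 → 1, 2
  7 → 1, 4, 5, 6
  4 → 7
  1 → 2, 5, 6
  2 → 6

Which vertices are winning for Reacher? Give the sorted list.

A0 = {3}
A1: add {5} — 5 (Reacher) has 5→3.
A2: add {1} — 1 (Reacher) has 1→5.
A3: add {6} — 6 (Reacher) has 6→1.
A4: add {2} — 2 (Reacher) has 2→6.
A5 = A4; e.g. 4 (Reacher) has no edge into A4. Fixed point.
Reacher's winning region = {1, 2, 3, 5, 6}.

1, 2, 3, 5, 6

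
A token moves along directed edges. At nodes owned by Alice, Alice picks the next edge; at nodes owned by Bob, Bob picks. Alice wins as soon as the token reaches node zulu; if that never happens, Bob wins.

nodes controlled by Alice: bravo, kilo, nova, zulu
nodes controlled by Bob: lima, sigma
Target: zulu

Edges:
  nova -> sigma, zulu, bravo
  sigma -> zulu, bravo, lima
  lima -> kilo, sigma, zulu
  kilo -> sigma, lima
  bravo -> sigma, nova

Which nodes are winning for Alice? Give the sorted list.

A0 = {zulu}
A1: add {nova} — nova (Alice) has nova→zulu.
A2: add {bravo} — bravo (Alice) has bravo→nova.
A3 = A2; e.g. kilo (Alice) has no edge into A2. Fixed point.
Alice's winning region = {bravo, nova, zulu}.

bravo, nova, zulu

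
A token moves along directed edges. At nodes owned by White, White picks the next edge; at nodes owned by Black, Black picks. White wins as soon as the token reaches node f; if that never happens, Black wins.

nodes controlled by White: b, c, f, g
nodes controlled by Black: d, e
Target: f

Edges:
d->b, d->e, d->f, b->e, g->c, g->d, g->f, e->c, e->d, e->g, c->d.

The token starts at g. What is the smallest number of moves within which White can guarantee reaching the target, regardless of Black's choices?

A0 = {f}
A1: add {g} — g (White) has g→f.
A2 = A1; e.g. b (White) has no edge into A1. Fixed point.
g enters the attractor at level 1, so White can force the target in 1 move from there.

1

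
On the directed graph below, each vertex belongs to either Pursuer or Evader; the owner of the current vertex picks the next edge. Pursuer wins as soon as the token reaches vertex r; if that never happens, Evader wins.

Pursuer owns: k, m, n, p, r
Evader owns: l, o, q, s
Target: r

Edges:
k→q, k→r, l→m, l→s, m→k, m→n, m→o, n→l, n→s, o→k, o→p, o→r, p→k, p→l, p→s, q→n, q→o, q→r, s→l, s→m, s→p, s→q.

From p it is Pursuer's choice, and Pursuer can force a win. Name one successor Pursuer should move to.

k

A0 = {r}
A1: add {k} — k (Pursuer) has k→r.
A2: add {m, p} — m (Pursuer) has m→k; p (Pursuer) has p→k.
A3: add {o} — o (Evader): all of {k, p, r} already in.
A4 = A3; e.g. l (Evader) can still go to s. Fixed point.
From p, successor k is in the attractor (rank 1); the other successors l, s are not.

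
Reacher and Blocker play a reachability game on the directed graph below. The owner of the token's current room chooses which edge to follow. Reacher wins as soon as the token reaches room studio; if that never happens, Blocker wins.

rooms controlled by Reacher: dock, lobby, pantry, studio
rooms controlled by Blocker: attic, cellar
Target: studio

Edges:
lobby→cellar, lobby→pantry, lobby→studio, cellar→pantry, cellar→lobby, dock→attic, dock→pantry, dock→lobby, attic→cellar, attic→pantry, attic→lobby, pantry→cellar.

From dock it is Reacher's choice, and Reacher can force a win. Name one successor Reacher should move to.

A0 = {studio}
A1: add {lobby} — lobby (Reacher) has lobby→studio.
A2: add {dock} — dock (Reacher) has dock→lobby.
A3 = A2; e.g. attic (Blocker) can still go to cellar. Fixed point.
From dock, successor lobby is in the attractor (rank 1); the other successors attic, pantry are not.

lobby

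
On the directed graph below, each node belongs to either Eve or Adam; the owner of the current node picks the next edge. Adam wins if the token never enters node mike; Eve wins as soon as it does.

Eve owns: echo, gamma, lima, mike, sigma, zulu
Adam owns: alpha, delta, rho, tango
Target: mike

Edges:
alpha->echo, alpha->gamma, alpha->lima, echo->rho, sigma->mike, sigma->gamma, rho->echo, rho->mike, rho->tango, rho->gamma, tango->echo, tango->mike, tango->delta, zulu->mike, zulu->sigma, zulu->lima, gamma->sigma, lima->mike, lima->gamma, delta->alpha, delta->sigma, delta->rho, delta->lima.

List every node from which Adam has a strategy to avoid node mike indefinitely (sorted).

alpha, delta, echo, rho, tango

A0 = {mike}
A1: add {lima, sigma, zulu} — sigma (Eve) has sigma→mike; zulu (Eve) has zulu→mike; lima (Eve) has lima→mike.
A2: add {gamma} — gamma (Eve) has gamma→sigma.
A3 = A2; e.g. alpha (Adam) can still go to echo. Fixed point.
Eve's attractor = {gamma, lima, mike, sigma, zulu}; Adam avoids the target exactly from the complement.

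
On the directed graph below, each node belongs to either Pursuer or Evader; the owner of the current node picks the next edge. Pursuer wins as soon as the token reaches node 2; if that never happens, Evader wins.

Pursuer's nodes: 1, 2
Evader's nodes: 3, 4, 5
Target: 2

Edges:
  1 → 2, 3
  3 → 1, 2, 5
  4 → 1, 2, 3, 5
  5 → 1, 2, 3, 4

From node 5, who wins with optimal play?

A0 = {2}
A1: add {1} — 1 (Pursuer) has 1→2.
A2 = A1; e.g. 3 (Evader) can still go to 5. Fixed point.
5 never enters the attractor, so Evader can avoid the target forever.

Evader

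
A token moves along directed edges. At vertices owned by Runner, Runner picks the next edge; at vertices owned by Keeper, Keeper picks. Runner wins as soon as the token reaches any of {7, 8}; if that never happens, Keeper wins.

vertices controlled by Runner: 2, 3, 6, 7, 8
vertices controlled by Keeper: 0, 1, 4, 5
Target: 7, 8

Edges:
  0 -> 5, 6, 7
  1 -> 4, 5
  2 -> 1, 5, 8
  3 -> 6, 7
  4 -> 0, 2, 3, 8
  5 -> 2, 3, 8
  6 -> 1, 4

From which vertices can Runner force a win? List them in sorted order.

2, 3, 5, 7, 8

A0 = {7, 8}
A1: add {2, 3} — 2 (Runner) has 2→8; 3 (Runner) has 3→7.
A2: add {5} — 5 (Keeper): all of {2, 3, 8} already in.
A3 = A2; e.g. 0 (Keeper) can still go to 6. Fixed point.
Runner's winning region = {2, 3, 5, 7, 8}.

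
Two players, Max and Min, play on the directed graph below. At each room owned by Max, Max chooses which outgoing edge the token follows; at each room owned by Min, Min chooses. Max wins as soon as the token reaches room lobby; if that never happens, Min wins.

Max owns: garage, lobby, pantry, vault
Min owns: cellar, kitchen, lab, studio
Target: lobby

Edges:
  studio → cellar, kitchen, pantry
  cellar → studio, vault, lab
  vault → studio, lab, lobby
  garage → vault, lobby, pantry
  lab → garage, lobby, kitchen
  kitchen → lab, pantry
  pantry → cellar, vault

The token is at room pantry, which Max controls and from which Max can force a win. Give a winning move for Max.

vault

A0 = {lobby}
A1: add {garage, vault} — vault (Max) has vault→lobby; garage (Max) has garage→lobby.
A2: add {pantry} — pantry (Max) has pantry→vault.
A3 = A2; e.g. studio (Min) can still go to cellar. Fixed point.
From pantry, successor vault is in the attractor (rank 1); the other successor cellar is not.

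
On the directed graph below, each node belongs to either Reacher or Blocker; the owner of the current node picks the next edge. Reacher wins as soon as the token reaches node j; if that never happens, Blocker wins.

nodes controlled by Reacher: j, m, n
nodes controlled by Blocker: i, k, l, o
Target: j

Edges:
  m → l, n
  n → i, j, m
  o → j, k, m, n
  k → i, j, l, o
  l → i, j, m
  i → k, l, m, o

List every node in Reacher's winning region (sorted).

A0 = {j}
A1: add {n} — n (Reacher) has n→j.
A2: add {m} — m (Reacher) has m→n.
A3 = A2; e.g. i (Blocker) can still go to k. Fixed point.
Reacher's winning region = {j, m, n}.

j, m, n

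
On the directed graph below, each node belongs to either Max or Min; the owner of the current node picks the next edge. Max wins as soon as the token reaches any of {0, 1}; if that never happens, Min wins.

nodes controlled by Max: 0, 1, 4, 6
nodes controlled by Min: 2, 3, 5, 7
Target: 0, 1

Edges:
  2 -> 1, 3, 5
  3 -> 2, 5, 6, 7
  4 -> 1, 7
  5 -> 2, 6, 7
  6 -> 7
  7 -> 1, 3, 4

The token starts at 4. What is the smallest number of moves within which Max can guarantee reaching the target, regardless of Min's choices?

1

A0 = {0, 1}
A1: add {4} — 4 (Max) has 4→1.
A2 = A1; e.g. 2 (Min) can still go to 3. Fixed point.
4 enters the attractor at level 1, so Max can force the target in 1 move from there.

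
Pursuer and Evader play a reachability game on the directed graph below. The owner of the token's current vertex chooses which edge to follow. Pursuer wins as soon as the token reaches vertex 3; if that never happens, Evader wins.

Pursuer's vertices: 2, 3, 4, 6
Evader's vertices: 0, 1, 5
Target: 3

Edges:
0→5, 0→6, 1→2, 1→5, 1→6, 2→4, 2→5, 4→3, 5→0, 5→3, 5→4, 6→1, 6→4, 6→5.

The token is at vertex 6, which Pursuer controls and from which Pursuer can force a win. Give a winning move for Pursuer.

A0 = {3}
A1: add {4} — 4 (Pursuer) has 4→3.
A2: add {2, 6} — 2 (Pursuer) has 2→4; 6 (Pursuer) has 6→4.
A3 = A2; e.g. 0 (Evader) can still go to 5. Fixed point.
From 6, successor 4 is in the attractor (rank 1); the other successors 1, 5 are not.

4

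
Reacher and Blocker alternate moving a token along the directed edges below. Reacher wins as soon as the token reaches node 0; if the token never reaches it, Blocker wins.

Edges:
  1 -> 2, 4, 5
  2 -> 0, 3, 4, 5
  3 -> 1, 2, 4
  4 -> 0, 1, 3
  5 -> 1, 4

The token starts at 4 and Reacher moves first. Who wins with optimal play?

Reacher

Track states (vertex, player-to-move).
A0 = {(0,Reacher), (0,Blocker)}
A1: add {(2,Reacher), (4,Reacher)}.
(4,Reacher) ∈ A1 ⇒ Reacher forces the target.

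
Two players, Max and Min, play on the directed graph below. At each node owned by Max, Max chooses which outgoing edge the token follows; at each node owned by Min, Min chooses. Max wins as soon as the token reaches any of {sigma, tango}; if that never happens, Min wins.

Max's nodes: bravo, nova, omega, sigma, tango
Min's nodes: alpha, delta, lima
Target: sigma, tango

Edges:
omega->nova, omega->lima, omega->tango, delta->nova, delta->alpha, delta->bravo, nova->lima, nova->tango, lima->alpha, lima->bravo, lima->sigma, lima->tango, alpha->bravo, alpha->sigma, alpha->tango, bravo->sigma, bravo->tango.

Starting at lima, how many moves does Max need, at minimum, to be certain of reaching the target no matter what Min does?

A0 = {sigma, tango}
A1: add {bravo, nova, omega} — omega (Max) has omega→tango; nova (Max) has nova→tango; bravo (Max) has bravo→sigma.
A2: add {alpha} — alpha (Min): all of {bravo, sigma, tango} already in.
A3: add {delta, lima} — delta (Min): all of {nova, alpha, bravo} already in; lima (Min): all of {alpha, bravo, sigma, tango} already in.
A3 = all vertices. Fixed point.
lima enters the attractor at level 3, so Max can force the target in 3 moves from there.

3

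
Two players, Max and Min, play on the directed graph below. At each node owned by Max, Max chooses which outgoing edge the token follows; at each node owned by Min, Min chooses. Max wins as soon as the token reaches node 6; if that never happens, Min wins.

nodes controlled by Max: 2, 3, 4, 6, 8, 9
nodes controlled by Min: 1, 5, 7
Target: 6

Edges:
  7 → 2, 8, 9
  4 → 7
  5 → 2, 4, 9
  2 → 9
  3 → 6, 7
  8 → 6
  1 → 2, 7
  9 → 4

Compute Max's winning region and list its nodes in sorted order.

3, 6, 8

A0 = {6}
A1: add {3, 8} — 3 (Max) has 3→6; 8 (Max) has 8→6.
A2 = A1; e.g. 1 (Min) can still go to 2. Fixed point.
Max's winning region = {3, 6, 8}.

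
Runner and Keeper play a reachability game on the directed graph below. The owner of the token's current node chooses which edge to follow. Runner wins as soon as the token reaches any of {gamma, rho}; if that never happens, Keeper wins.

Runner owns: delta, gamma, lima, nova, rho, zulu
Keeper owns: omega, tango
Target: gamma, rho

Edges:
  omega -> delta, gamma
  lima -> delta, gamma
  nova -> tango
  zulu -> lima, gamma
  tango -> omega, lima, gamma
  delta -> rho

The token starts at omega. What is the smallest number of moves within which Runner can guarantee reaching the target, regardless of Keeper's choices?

A0 = {gamma, rho}
A1: add {delta, lima, zulu} — lima (Runner) has lima→gamma; zulu (Runner) has zulu→gamma; delta (Runner) has delta→rho.
A2: add {omega} — omega (Keeper): all of {delta, gamma} already in.
omega enters the attractor at level 2, so Runner can force the target in 2 moves from there.

2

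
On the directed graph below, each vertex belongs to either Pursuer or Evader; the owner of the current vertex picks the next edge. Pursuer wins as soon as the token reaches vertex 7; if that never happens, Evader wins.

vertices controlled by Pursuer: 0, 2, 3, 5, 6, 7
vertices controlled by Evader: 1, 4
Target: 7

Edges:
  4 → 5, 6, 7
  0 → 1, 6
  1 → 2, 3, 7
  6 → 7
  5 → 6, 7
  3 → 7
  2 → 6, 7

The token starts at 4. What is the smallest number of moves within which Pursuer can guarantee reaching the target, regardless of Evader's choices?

2

A0 = {7}
A1: add {2, 3, 5, 6} — 2 (Pursuer) has 2→7; 3 (Pursuer) has 3→7; 5 (Pursuer) has 5→7; 6 (Pursuer) has 6→7.
A2: add {0, 1, 4} — 0 (Pursuer) has 0→6; 1 (Evader): all of {2, 3, 7} already in; 4 (Evader): all of {5, 6, 7} already in.
A2 = all vertices. Fixed point.
4 enters the attractor at level 2, so Pursuer can force the target in 2 moves from there.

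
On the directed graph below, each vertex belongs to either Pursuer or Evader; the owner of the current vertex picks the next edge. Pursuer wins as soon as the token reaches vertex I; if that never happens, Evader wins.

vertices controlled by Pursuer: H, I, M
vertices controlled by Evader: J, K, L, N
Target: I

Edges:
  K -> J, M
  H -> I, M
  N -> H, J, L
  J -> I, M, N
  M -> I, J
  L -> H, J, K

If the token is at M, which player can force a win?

Pursuer

A0 = {I}
A1: add {H, M} — H (Pursuer) has H→I; M (Pursuer) has M→I.
A2 = A1; e.g. J (Evader) can still go to N. Fixed point.
M ∈ A1, so Pursuer can force the target.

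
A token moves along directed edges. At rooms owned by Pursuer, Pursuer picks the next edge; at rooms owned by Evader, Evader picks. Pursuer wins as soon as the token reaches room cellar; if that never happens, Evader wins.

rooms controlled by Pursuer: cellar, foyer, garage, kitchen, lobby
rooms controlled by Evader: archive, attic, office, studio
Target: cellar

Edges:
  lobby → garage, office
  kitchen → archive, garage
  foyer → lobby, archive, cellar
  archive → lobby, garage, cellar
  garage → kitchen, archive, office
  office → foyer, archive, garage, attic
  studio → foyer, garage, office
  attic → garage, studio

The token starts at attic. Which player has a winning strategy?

Evader

A0 = {cellar}
A1: add {foyer} — foyer (Pursuer) has foyer→cellar.
A2 = A1; e.g. lobby (Pursuer) has no edge into A1. Fixed point.
attic never enters the attractor, so Evader can avoid the target forever.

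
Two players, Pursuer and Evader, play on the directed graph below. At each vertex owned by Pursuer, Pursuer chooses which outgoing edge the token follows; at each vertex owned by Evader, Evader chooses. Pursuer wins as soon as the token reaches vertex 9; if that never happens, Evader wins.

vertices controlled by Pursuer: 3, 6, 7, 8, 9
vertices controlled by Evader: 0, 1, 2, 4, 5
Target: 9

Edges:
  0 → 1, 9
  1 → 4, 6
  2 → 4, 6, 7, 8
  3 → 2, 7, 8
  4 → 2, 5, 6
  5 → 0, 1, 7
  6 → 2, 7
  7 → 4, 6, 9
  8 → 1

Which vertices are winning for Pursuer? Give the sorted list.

3, 6, 7, 9

A0 = {9}
A1: add {7} — 7 (Pursuer) has 7→9.
A2: add {3, 6} — 3 (Pursuer) has 3→7; 6 (Pursuer) has 6→7.
A3 = A2; e.g. 0 (Evader) can still go to 1. Fixed point.
Pursuer's winning region = {3, 6, 7, 9}.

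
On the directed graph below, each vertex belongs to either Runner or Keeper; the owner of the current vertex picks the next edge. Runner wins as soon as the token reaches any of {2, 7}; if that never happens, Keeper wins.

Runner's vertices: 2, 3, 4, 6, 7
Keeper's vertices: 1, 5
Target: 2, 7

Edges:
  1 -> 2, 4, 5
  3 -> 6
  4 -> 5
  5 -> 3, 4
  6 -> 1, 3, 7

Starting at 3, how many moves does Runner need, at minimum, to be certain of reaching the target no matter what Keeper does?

2

A0 = {2, 7}
A1: add {6} — 6 (Runner) has 6→7.
A2: add {3} — 3 (Runner) has 3→6.
A3 = A2; e.g. 1 (Keeper) can still go to 4. Fixed point.
3 enters the attractor at level 2, so Runner can force the target in 2 moves from there.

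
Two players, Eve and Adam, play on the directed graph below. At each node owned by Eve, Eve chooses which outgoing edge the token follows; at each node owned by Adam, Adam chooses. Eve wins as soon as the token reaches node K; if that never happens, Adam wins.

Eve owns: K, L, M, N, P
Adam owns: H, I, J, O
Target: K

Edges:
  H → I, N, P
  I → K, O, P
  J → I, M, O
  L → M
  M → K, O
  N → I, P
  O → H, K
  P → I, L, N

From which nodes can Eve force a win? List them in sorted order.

A0 = {K}
A1: add {M} — M (Eve) has M→K.
A2: add {L} — L (Eve) has L→M.
A3: add {P} — P (Eve) has P→L.
A4: add {N} — N (Eve) has N→P.
A5 = A4; e.g. H (Adam) can still go to I. Fixed point.
Eve's winning region = {K, L, M, N, P}.

K, L, M, N, P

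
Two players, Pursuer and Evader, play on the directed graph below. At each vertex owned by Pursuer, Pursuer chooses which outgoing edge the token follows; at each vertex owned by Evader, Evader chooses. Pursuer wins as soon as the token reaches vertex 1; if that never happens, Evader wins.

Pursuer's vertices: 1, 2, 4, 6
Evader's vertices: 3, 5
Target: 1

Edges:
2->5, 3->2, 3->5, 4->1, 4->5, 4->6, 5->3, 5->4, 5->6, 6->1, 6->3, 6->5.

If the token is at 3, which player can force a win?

A0 = {1}
A1: add {4, 6} — 4 (Pursuer) has 4→1; 6 (Pursuer) has 6→1.
A2 = A1; e.g. 2 (Pursuer) has no edge into A1. Fixed point.
3 never enters the attractor, so Evader can avoid the target forever.

Evader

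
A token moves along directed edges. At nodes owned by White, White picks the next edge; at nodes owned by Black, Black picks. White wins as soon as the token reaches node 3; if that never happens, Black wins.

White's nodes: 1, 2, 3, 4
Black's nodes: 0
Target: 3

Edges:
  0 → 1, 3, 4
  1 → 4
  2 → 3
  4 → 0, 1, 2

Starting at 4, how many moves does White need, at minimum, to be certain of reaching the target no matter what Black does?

2

A0 = {3}
A1: add {2} — 2 (White) has 2→3.
A2: add {4} — 4 (White) has 4→2.
4 enters the attractor at level 2, so White can force the target in 2 moves from there.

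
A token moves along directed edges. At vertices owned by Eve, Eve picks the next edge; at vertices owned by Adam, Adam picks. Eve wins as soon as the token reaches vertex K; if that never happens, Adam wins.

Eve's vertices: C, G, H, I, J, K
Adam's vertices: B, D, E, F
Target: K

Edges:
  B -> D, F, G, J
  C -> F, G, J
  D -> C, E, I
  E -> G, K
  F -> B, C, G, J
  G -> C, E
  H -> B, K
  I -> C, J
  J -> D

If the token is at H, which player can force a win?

A0 = {K}
A1: add {H} — H (Eve) has H→K.
A2 = A1; e.g. B (Adam) can still go to D. Fixed point.
H ∈ A1, so Eve can force the target.

Eve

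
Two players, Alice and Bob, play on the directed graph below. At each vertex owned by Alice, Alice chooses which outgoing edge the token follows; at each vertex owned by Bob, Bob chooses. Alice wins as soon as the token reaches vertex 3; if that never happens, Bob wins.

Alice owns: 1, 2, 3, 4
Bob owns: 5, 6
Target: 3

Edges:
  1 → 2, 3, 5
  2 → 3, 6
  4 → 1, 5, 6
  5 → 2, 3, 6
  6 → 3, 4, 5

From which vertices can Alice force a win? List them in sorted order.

A0 = {3}
A1: add {1, 2} — 1 (Alice) has 1→3; 2 (Alice) has 2→3.
A2: add {4} — 4 (Alice) has 4→1.
A3 = A2; e.g. 5 (Bob) can still go to 6. Fixed point.
Alice's winning region = {1, 2, 3, 4}.

1, 2, 3, 4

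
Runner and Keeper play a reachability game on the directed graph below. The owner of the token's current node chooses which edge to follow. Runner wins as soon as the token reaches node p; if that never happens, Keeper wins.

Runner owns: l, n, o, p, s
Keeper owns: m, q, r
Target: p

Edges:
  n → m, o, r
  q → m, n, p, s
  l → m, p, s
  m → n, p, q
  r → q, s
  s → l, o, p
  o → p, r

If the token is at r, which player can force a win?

Keeper

A0 = {p}
A1: add {l, o, s} — l (Runner) has l→p; o (Runner) has o→p; s (Runner) has s→p.
A2: add {n} — n (Runner) has n→o.
A3 = A2; e.g. m (Keeper) can still go to q. Fixed point.
r never enters the attractor, so Keeper can avoid the target forever.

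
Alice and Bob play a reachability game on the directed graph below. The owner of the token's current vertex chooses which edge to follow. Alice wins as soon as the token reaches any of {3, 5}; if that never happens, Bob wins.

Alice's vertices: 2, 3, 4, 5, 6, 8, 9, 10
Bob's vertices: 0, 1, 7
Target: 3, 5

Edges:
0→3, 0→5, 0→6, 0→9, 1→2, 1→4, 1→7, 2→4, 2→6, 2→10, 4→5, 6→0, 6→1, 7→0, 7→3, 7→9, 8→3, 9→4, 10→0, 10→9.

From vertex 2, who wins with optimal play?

A0 = {3, 5}
A1: add {4, 8} — 4 (Alice) has 4→5; 8 (Alice) has 8→3.
A2: add {2, 9} — 2 (Alice) has 2→4; 9 (Alice) has 9→4.
2 ∈ A2, so Alice can force the target.

Alice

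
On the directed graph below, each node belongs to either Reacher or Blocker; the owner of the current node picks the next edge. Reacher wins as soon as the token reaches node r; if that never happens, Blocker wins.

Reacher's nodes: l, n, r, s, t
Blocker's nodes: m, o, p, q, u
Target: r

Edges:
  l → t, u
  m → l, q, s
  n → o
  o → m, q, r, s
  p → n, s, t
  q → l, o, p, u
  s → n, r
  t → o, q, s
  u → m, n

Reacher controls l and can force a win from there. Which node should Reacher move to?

t

A0 = {r}
A1: add {s} — s (Reacher) has s→r.
A2: add {t} — t (Reacher) has t→s.
A3: add {l} — l (Reacher) has l→t.
A4 = A3; e.g. m (Blocker) can still go to q. Fixed point.
From l, successor t is in the attractor (rank 2); the other successor u is not.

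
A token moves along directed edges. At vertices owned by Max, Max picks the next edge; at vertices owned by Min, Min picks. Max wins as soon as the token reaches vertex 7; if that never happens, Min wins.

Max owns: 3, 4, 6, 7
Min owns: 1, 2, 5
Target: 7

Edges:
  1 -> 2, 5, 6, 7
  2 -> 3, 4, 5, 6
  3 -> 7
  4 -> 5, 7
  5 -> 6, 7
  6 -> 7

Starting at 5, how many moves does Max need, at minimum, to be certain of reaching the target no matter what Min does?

2

A0 = {7}
A1: add {3, 4, 6} — 3 (Max) has 3→7; 4 (Max) has 4→7; 6 (Max) has 6→7.
A2: add {5} — 5 (Min): all of {6, 7} already in.
5 enters the attractor at level 2, so Max can force the target in 2 moves from there.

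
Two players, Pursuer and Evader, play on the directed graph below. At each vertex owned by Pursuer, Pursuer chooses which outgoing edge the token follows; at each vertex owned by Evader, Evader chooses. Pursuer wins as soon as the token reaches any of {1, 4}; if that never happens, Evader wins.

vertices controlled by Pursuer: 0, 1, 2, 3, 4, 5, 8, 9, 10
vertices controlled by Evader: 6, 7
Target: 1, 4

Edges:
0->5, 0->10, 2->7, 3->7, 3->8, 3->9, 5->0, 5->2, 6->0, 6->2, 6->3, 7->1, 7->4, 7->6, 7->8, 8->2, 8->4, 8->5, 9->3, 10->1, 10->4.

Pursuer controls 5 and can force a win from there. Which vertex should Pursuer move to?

0

A0 = {1, 4}
A1: add {8, 10} — 8 (Pursuer) has 8→4; 10 (Pursuer) has 10→1.
A2: add {0, 3} — 0 (Pursuer) has 0→10; 3 (Pursuer) has 3→8.
A3: add {5, 9} — 5 (Pursuer) has 5→0; 9 (Pursuer) has 9→3.
A4 = A3; e.g. 2 (Pursuer) has no edge into A3. Fixed point.
From 5, successor 0 is in the attractor (rank 2); the other successor 2 is not.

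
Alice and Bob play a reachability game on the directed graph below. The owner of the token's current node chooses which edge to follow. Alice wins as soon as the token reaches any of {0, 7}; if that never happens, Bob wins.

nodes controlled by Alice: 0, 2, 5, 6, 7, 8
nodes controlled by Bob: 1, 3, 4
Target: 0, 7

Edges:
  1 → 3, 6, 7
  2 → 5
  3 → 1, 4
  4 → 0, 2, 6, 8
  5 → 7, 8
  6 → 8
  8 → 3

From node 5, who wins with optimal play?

Alice

A0 = {0, 7}
A1: add {5} — 5 (Alice) has 5→7.
5 ∈ A1, so Alice can force the target.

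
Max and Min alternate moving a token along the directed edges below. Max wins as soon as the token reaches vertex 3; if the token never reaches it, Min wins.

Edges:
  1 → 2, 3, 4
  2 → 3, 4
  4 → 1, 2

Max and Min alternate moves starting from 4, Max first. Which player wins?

Track states (vertex, player-to-move).
A0 = {(3,Max), (3,Min)}
A1: add {(1,Max), (2,Max)}.
A2: add {(4,Min)}.
A3 = A2; e.g. (1,Min) stays out. (4,Max) never enters ⇒ Min avoids the target.

Min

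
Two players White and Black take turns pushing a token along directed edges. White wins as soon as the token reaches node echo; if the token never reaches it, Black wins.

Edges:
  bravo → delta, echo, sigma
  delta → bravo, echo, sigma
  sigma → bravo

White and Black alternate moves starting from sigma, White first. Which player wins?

Track states (vertex, player-to-move).
A0 = {(echo,White), (echo,Black)}
A1: add {(bravo,White), (delta,White)}.
A2: add {(sigma,Black)}.
A3 = A2; e.g. (bravo,Black) stays out. (sigma,White) never enters ⇒ Black avoids the target.

Black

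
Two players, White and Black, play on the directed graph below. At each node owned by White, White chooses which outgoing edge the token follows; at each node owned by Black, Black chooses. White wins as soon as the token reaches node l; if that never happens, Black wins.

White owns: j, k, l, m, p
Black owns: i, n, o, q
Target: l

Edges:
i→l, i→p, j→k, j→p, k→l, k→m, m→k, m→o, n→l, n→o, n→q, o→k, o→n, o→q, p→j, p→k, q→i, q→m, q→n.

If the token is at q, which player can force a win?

Black

A0 = {l}
A1: add {k} — k (White) has k→l.
A2: add {j, m, p} — j (White) has j→k; m (White) has m→k; p (White) has p→k.
A3: add {i} — i (Black): all of {l, p} already in.
A4 = A3; e.g. n (Black) can still go to o. Fixed point.
q never enters the attractor, so Black can avoid the target forever.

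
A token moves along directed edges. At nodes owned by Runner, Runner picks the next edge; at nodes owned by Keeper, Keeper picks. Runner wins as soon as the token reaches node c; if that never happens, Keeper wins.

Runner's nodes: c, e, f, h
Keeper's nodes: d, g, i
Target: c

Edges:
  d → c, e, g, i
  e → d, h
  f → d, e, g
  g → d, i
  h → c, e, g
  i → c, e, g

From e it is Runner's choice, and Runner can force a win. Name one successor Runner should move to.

A0 = {c}
A1: add {h} — h (Runner) has h→c.
A2: add {e} — e (Runner) has e→h.
A3: add {f} — f (Runner) has f→e.
A4 = A3; e.g. d (Keeper) can still go to g. Fixed point.
From e, successor h is in the attractor (rank 1); the other successor d is not.

h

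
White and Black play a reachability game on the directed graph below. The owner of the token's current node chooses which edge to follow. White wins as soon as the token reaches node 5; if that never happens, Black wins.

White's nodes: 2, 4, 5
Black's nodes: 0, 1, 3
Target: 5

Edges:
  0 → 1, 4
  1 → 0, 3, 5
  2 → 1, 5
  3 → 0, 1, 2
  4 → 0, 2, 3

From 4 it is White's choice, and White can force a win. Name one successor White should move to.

2

A0 = {5}
A1: add {2} — 2 (White) has 2→5.
A2: add {4} — 4 (White) has 4→2.
A3 = A2; e.g. 0 (Black) can still go to 1. Fixed point.
From 4, successor 2 is in the attractor (rank 1); the other successors 0, 3 are not.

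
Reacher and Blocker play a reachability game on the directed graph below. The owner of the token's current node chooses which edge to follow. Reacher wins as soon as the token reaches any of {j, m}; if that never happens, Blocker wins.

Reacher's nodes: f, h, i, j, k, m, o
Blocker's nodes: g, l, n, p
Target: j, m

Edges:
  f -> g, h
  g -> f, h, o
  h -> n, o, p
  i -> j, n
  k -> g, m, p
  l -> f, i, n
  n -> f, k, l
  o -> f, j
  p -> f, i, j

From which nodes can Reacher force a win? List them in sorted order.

A0 = {j, m}
A1: add {i, k, o} — i (Reacher) has i→j; k (Reacher) has k→m; o (Reacher) has o→j.
A2: add {h} — h (Reacher) has h→o.
A3: add {f} — f (Reacher) has f→h.
A4: add {g, p} — g (Blocker): all of {f, h, o} already in; p (Blocker): all of {f, i, j} already in.
A5 = A4; e.g. l (Blocker) can still go to n. Fixed point.
Reacher's winning region = {f, g, h, i, j, k, m, o, p}.

f, g, h, i, j, k, m, o, p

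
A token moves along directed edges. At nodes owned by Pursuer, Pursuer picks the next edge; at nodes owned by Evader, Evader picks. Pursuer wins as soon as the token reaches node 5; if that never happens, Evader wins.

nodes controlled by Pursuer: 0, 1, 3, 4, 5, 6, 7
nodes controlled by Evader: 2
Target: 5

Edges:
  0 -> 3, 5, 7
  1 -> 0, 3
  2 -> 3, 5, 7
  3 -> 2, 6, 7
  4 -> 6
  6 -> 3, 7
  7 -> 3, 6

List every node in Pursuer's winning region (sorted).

A0 = {5}
A1: add {0} — 0 (Pursuer) has 0→5.
A2: add {1} — 1 (Pursuer) has 1→0.
A3 = A2; e.g. 2 (Evader) can still go to 3. Fixed point.
Pursuer's winning region = {0, 1, 5}.

0, 1, 5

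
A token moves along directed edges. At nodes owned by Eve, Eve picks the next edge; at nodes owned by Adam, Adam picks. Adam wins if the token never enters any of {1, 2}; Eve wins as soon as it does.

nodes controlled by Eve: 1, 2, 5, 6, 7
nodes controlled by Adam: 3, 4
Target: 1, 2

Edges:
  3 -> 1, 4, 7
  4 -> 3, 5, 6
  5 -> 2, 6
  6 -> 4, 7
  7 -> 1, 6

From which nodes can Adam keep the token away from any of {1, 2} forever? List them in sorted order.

A0 = {1, 2}
A1: add {5, 7} — 5 (Eve) has 5→2; 7 (Eve) has 7→1.
A2: add {6} — 6 (Eve) has 6→7.
A3 = A2; e.g. 3 (Adam) can still go to 4. Fixed point.
Eve's attractor = {1, 2, 5, 6, 7}; Adam avoids the target exactly from the complement.

3, 4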